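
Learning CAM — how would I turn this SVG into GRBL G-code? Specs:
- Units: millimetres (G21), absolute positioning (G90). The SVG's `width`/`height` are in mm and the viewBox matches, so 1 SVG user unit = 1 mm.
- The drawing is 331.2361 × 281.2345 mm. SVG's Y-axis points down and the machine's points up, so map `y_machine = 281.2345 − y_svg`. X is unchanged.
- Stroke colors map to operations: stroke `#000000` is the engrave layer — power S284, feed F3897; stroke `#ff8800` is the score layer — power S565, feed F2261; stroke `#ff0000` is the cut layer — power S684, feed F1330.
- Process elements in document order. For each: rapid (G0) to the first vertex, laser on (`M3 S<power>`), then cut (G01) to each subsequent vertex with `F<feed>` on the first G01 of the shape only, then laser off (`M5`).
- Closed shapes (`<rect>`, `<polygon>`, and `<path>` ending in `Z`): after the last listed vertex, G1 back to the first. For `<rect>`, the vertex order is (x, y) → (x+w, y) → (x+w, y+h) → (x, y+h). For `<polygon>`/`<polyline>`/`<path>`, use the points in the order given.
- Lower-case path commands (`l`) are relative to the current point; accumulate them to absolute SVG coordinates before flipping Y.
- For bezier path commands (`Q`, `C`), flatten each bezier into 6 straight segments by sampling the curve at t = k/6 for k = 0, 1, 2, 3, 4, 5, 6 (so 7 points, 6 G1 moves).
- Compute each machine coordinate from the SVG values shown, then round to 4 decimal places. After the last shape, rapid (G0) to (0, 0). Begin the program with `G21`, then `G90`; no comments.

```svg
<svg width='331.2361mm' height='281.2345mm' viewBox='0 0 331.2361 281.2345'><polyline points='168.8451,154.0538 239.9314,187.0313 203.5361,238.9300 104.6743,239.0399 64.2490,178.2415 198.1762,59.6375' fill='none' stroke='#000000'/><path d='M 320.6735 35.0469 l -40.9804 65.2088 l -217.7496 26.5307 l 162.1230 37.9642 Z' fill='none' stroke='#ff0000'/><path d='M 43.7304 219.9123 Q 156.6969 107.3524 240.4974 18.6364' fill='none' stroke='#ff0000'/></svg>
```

Since the viewBox matches the mm dimensions, user units are millimetres directly. The only transform is the Y-flip y_m = 281.2345 − y_svg.

Shape 1 is a open polyline drawn with `<polyline>`. Its stroke #000000 means engrave at S284, F3897. After flipping Y the toolpath is (168.8451,127.1807) → (239.9314,94.2032) → (203.5361,42.3045) → (104.6743,42.1946) → (64.2490,102.9930) → (198.1762,221.5970).

Shape 2 is a closed polygon drawn with `<path>`. Its stroke #ff0000 means cut at S684, F1330. After flipping Y the toolpath is (320.6735,246.1876) → (279.6931,180.9788) → (61.9435,154.4481) → (224.0665,116.4839) → (320.6735,246.1876), returning to the start.

Shape 3 is a quadratic bezier drawn with `<path>`. Its stroke #ff0000 means cut at S684, F1330. After flipping Y the toolpath is (43.7304,61.3222) → (80.5757,98.1798) → (115.8007,133.7128) → (149.4054,167.9211) → (181.3897,200.8048) → (211.7537,232.3638) → (240.4974,262.5981).

G21
G90
G0 X168.8451 Y127.1807
M3 S284
G01 X239.9314 Y94.2032 F3897
G01 X203.5361 Y42.3045
G01 X104.6743 Y42.1946
G01 X64.2490 Y102.9930
G01 X198.1762 Y221.5970
M5
G0 X320.6735 Y246.1876
M3 S684
G01 X279.6931 Y180.9788 F1330
G01 X61.9435 Y154.4481
G01 X224.0665 Y116.4839
G01 X320.6735 Y246.1876
M5
G0 X43.7304 Y61.3222
M3 S684
G01 X80.5757 Y98.1798 F1330
G01 X115.8007 Y133.7128
G01 X149.4054 Y167.9211
G01 X181.3897 Y200.8048
G01 X211.7537 Y232.3638
G01 X240.4974 Y262.5981
M5
G0 X0.0000 Y0.0000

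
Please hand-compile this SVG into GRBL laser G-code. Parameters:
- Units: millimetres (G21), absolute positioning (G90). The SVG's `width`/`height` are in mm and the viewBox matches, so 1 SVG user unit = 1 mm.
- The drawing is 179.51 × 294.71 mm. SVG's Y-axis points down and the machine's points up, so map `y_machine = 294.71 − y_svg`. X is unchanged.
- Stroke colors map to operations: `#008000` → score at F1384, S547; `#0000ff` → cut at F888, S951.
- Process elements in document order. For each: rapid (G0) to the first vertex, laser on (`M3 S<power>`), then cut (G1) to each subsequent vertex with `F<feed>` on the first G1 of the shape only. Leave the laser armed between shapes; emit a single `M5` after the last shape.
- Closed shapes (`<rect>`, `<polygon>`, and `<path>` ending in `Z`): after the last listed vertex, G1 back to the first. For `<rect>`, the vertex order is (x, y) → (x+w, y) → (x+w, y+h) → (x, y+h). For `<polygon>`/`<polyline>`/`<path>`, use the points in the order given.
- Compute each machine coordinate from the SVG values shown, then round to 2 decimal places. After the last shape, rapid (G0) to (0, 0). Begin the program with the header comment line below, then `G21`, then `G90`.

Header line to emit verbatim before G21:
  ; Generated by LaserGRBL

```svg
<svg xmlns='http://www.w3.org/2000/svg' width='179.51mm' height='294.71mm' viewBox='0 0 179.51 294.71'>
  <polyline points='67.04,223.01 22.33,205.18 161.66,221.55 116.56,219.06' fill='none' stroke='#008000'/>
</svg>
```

1 u = 1 mm; y_m = 294.71 − y.

[1] `<polyline>` open polyline, #008000→score S547 F1384: (67.04,71.70) → (22.33,89.53) → (161.66,73.16) → (116.56,75.65)

; Generated by LaserGRBL
G21
G90
G0 X67.04 Y71.70
M3 S547
G1 X22.33 Y89.53 F1384
G1 X161.66 Y73.16
G1 X116.56 Y75.65
M5
G0 X0.00 Y0.00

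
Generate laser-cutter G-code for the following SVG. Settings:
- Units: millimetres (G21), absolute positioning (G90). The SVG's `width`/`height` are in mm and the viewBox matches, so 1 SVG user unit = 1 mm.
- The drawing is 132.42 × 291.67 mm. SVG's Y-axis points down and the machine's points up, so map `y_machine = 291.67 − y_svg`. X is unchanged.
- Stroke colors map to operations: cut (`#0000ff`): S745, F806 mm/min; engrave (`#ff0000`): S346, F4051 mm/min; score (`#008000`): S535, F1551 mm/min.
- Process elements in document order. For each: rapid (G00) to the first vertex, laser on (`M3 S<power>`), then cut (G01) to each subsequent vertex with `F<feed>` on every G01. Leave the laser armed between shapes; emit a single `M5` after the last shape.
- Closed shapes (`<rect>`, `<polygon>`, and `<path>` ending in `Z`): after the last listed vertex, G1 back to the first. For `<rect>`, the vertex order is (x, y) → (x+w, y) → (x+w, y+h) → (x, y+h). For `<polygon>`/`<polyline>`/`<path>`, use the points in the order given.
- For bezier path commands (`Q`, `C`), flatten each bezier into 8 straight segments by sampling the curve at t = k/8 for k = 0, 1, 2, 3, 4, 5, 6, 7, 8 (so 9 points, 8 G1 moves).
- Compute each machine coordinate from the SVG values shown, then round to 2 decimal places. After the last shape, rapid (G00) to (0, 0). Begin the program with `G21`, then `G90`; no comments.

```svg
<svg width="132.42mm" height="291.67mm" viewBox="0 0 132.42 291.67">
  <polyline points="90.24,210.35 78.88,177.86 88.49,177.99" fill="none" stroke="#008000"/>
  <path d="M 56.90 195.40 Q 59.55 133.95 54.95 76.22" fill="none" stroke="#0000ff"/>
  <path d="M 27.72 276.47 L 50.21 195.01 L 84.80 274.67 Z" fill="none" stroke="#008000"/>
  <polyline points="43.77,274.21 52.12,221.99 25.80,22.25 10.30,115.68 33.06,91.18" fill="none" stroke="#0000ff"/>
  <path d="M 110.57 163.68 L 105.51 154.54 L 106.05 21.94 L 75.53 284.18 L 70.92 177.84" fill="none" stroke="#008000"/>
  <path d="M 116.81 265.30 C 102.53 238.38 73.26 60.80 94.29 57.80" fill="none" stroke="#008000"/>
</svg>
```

G21
G90
G00 X90.24 Y81.32
M3 S535
G01 X78.88 Y113.81 F1551
G01 X88.49 Y113.68 F1551
G00 X56.90 Y96.27
M3 S745
G01 X57.45 Y111.57 F806
G01 X57.77 Y126.76 F806
G01 X57.87 Y141.83 F806
G01 X57.74 Y156.79 F806
G01 X57.38 Y171.63 F806
G01 X56.80 Y186.35 F806
G01 X55.99 Y200.96 F806
G01 X54.95 Y215.45 F806
G00 X27.72 Y15.20
M3 S535
G01 X50.21 Y96.66 F1551
G01 X84.80 Y17.00 F1551
G01 X27.72 Y15.20 F1551
G00 X43.77 Y17.46
M3 S745
G01 X52.12 Y69.68 F806
G01 X25.80 Y269.42 F806
G01 X10.30 Y175.99 F806
G01 X33.06 Y200.49 F806
G00 X110.57 Y127.99
M3 S535
G01 X105.51 Y137.13 F1551
G01 X106.05 Y269.73 F1551
G01 X75.53 Y7.49 F1551
G01 X70.92 Y113.83 F1551
G00 X116.81 Y26.37
M3 S535
G01 X110.88 Y42.89 F1551
G01 X104.31 Y69.73 F1551
G01 X97.86 Y103.06 F1551
G01 X92.31 Y139.09 F1551
G01 X88.41 Y174.00 F1551
G01 X86.93 Y203.97 F1551
G01 X88.63 Y225.20 F1551
G01 X94.29 Y233.87 F1551
M5
G00 X0.00 Y0.00

Since the viewBox matches the mm dimensions, user units are millimetres directly. The only transform is the Y-flip y_m = 291.67 − y_svg.

Shape 1 is a open polyline drawn with `<polyline>`. Its stroke #008000 means score at S535, F1551. After flipping Y the toolpath is (90.24,81.32) → (78.88,113.81) → (88.49,113.68).

Shape 2 is a quadratic bezier drawn with `<path>`. Its stroke #0000ff means cut at S745, F806. After flipping Y the toolpath is (56.90,96.27) → (57.45,111.57) → (57.77,126.76) → (57.87,141.83) → (57.74,156.79) → (57.38,171.63) → (56.80,186.35) → (55.99,200.96) → (54.95,215.45).

Shape 3 is a closed polygon drawn with `<path>`. Its stroke #008000 means score at S535, F1551. After flipping Y the toolpath is (27.72,15.20) → (50.21,96.66) → (84.80,17.00) → (27.72,15.20), returning to the start.

Shape 4 is a open polyline drawn with `<polyline>`. Its stroke #0000ff means cut at S745, F806. After flipping Y the toolpath is (43.77,17.46) → (52.12,69.68) → (25.80,269.42) → (10.30,175.99) → (33.06,200.49).

Shape 5 is a open polyline drawn with `<path>`. Its stroke #008000 means score at S535, F1551. After flipping Y the toolpath is (110.57,127.99) → (105.51,137.13) → (106.05,269.73) → (75.53,7.49) → (70.92,113.83).

Shape 6 is a cubic bezier drawn with `<path>`. Its stroke #008000 means score at S535, F1551. After flipping Y the toolpath is (116.81,26.37) → (110.88,42.89) → (104.31,69.73) → (97.86,103.06) → (92.31,139.09) → (88.41,174.00) → (86.93,203.97) → (88.63,225.20) → (94.29,233.87).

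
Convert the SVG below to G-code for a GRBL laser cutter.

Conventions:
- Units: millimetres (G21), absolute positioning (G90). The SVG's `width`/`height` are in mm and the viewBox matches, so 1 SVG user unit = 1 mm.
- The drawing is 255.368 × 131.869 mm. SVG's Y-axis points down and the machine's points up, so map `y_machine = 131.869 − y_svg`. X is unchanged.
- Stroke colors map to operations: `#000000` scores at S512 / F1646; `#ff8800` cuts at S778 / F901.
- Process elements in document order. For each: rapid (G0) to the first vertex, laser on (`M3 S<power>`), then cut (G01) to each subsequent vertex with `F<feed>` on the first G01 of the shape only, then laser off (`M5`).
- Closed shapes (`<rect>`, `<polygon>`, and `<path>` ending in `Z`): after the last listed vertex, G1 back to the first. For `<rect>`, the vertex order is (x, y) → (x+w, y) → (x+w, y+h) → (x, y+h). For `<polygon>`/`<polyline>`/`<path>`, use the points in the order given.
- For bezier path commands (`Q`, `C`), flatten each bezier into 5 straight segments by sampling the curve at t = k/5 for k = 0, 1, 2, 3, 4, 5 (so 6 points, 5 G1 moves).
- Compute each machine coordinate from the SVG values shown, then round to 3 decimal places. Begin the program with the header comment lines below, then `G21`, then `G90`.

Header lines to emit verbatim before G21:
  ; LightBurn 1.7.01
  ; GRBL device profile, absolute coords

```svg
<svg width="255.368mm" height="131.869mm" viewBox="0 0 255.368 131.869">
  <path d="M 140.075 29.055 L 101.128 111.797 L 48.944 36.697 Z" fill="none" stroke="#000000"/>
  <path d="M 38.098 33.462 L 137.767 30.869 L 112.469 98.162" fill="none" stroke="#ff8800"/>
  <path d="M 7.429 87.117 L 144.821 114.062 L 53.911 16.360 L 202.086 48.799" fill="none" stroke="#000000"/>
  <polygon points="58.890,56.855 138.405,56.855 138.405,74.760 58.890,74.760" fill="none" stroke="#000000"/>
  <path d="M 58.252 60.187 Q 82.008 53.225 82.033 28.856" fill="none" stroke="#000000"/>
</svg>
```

; LightBurn 1.7.01
; GRBL device profile, absolute coords
G21
G90
G0 X140.075 Y102.814
M3 S512
G01 X101.128 Y20.072 F1646
G01 X48.944 Y95.172
G01 X140.075 Y102.814
M5
G0 X38.098 Y98.407
M3 S778
G01 X137.767 Y101.000 F901
G01 X112.469 Y33.707
M5
G0 X7.429 Y44.752
M3 S512
G01 X144.821 Y17.807 F1646
G01 X53.911 Y115.509
G01 X202.086 Y83.070
M5
G0 X58.890 Y75.014
M3 S512
G01 X138.405 Y75.014 F1646
G01 X138.405 Y57.109
G01 X58.890 Y57.109
G01 X58.890 Y75.014
M5
G0 X58.252 Y71.682
M3 S512
G01 X66.805 Y75.163 F1646
G01 X73.460 Y80.037
G01 X78.216 Y86.303
G01 X81.074 Y93.962
G01 X82.033 Y103.013
M5

1 u = 1 mm; y_m = 131.869 − y.

[1] `<path>` regular polygon, #000000→score S512 F1646: (140.075,102.814) → (101.128,20.072) → (48.944,95.172) → (140.075,102.814) (closed)

[2] `<path>` open polyline, #ff8800→cut S778 F901: (38.098,98.407) → (137.767,101.000) → (112.469,33.707)

[3] `<path>` open polyline, #000000→score S512 F1646: (7.429,44.752) → (144.821,17.807) → (53.911,115.509) → (202.086,83.070)

[4] `<polygon>` rectangle, #000000→score S512 F1646: (58.890,75.014) → (138.405,75.014) → (138.405,57.109) → (58.890,57.109) → (58.890,75.014) (closed)

[5] `<path>` quadratic bezier, #000000→score S512 F1646: (58.252,71.682) → (66.805,75.163) → (73.460,80.037) → (78.216,86.303) → (81.074,93.962) → (82.033,103.013)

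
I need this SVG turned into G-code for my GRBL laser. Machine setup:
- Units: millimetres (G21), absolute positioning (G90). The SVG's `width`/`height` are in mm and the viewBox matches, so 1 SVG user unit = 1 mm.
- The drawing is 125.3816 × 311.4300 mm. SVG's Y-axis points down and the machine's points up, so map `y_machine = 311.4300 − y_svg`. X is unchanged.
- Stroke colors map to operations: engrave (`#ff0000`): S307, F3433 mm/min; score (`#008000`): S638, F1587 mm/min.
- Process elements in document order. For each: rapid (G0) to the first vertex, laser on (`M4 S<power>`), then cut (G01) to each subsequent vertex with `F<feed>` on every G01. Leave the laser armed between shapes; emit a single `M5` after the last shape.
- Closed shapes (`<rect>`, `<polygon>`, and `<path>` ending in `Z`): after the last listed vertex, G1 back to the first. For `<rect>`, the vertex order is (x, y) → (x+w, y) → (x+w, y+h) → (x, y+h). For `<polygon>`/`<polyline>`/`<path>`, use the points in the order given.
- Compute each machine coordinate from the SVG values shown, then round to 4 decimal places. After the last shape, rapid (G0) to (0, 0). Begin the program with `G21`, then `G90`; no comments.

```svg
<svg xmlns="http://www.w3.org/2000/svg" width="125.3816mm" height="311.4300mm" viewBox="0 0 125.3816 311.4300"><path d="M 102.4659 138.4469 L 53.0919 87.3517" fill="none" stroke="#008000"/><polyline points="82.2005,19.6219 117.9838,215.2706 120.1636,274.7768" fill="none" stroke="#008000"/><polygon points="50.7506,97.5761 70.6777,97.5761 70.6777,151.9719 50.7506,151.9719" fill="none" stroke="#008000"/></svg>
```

G21
G90
G0 X102.4659 Y172.9831
M4 S638
G01 X53.0919 Y224.0783 F1587
G0 X82.2005 Y291.8081
M4 S638
G01 X117.9838 Y96.1594 F1587
G01 X120.1636 Y36.6532 F1587
G0 X50.7506 Y213.8539
M4 S638
G01 X70.6777 Y213.8539 F1587
G01 X70.6777 Y159.4581 F1587
G01 X50.7506 Y159.4581 F1587
G01 X50.7506 Y213.8539 F1587
M5
G0 X0.0000 Y0.0000

viewBox `0 0 125.3816 311.4300` with mm width/height → 1 unit = 1 mm. Flip: y_m = 311.4300 − y_svg.

**Shape 1** — `<path>` line segment, stroke `#008000` → score (S638, F1587). Machine vertices: (102.4659,172.9831) → (53.0919,224.0783). Open path.

**Shape 2** — `<polyline>` open polyline, stroke `#008000` → score (S638, F1587). Machine vertices: (82.2005,291.8081) → (117.9838,96.1594) → (120.1636,36.6532). Open path.

**Shape 3** — `<polygon>` rectangle, stroke `#008000` → score (S638, F1587). Machine vertices: (50.7506,213.8539) → (70.6777,213.8539) → (70.6777,159.4581) → (50.7506,159.4581) → (50.7506,213.8539). Closed: final G1 returns to the first vertex.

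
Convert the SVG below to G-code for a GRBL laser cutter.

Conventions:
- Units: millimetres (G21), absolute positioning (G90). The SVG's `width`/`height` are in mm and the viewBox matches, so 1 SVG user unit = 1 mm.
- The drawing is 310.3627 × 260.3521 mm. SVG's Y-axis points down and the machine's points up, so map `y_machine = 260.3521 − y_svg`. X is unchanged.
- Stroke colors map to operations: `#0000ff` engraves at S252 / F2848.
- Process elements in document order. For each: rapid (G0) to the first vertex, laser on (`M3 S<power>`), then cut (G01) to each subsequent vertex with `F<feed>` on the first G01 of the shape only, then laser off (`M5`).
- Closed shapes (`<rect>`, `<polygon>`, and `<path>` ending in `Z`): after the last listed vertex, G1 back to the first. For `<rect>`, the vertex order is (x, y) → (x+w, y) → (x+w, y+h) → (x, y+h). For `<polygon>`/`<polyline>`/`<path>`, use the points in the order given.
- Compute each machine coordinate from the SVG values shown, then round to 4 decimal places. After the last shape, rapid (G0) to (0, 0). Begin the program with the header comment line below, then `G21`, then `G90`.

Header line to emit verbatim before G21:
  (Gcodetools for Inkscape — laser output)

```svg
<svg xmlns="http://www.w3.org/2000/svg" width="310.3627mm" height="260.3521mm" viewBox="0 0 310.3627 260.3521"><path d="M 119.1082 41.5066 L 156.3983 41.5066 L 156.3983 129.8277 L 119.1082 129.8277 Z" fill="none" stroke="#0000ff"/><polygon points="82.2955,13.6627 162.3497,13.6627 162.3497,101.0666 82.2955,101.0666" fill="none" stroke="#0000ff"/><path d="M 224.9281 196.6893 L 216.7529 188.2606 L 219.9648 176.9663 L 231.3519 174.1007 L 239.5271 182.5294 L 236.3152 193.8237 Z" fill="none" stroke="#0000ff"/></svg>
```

Since the viewBox matches the mm dimensions, user units are millimetres directly. The only transform is the Y-flip y_m = 260.3521 − y_svg.

Shape 1 is a rectangle drawn with `<path>`. Its stroke #0000ff means engrave at S252, F2848. After flipping Y the toolpath is (119.1082,218.8455) → (156.3983,218.8455) → (156.3983,130.5244) → (119.1082,130.5244) → (119.1082,218.8455), returning to the start.

Shape 2 is a rectangle drawn with `<polygon>`. Its stroke #0000ff means engrave at S252, F2848. After flipping Y the toolpath is (82.2955,246.6894) → (162.3497,246.6894) → (162.3497,159.2855) → (82.2955,159.2855) → (82.2955,246.6894), returning to the start.

Shape 3 is a regular polygon drawn with `<path>`. Its stroke #0000ff means engrave at S252, F2848. After flipping Y the toolpath is (224.9281,63.6628) → (216.7529,72.0915) → (219.9648,83.3858) → (231.3519,86.2514) → (239.5271,77.8227) → (236.3152,66.5284) → (224.9281,63.6628), returning to the start.

(Gcodetools for Inkscape — laser output)
G21
G90
G0 X119.1082 Y218.8455
M3 S252
G01 X156.3983 Y218.8455 F2848
G01 X156.3983 Y130.5244
G01 X119.1082 Y130.5244
G01 X119.1082 Y218.8455
M5
G0 X82.2955 Y246.6894
M3 S252
G01 X162.3497 Y246.6894 F2848
G01 X162.3497 Y159.2855
G01 X82.2955 Y159.2855
G01 X82.2955 Y246.6894
M5
G0 X224.9281 Y63.6628
M3 S252
G01 X216.7529 Y72.0915 F2848
G01 X219.9648 Y83.3858
G01 X231.3519 Y86.2514
G01 X239.5271 Y77.8227
G01 X236.3152 Y66.5284
G01 X224.9281 Y63.6628
M5
G0 X0.0000 Y0.0000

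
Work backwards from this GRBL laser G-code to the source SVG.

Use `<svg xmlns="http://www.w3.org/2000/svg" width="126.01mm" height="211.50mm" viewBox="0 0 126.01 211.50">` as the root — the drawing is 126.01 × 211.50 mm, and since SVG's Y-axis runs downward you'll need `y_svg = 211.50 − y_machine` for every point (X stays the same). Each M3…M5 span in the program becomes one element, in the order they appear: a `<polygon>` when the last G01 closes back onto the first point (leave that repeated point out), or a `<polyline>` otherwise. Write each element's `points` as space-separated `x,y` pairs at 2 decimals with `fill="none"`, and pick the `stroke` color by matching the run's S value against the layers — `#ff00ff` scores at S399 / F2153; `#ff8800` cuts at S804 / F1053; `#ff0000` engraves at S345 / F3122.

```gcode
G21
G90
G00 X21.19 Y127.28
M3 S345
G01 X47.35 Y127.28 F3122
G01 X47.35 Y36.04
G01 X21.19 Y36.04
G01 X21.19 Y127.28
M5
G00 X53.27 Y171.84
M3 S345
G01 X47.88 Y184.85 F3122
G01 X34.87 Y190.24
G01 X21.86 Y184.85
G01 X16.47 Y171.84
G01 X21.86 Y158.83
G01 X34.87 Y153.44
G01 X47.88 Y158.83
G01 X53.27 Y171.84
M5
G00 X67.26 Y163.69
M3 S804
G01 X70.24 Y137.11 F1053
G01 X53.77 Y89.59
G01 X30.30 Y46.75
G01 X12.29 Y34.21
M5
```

y_svg = 211.50 − y_m.

[1] S345→`#ff0000` (engrave); closed run; points: 21.19,84.22 47.35,84.22 47.35,175.46 21.19,175.46

[2] S345→`#ff0000` (engrave); closed run; points: 53.27,39.66 47.88,26.65 34.87,21.26 21.86,26.65 16.47,39.66 21.86,52.67 34.87,58.06 47.88,52.67

[3] S804→`#ff8800` (cut); open run; points: 67.26,47.81 70.24,74.39 53.77,121.91 30.30,164.75 12.29,177.29

<svg xmlns="http://www.w3.org/2000/svg" width="126.01mm" height="211.50mm" viewBox="0 0 126.01 211.50">
  <polygon points="21.19,84.22 47.35,84.22 47.35,175.46 21.19,175.46" fill="none" stroke="#ff0000"/>
  <polygon points="53.27,39.66 47.88,26.65 34.87,21.26 21.86,26.65 16.47,39.66 21.86,52.67 34.87,58.06 47.88,52.67" fill="none" stroke="#ff0000"/>
  <polyline points="67.26,47.81 70.24,74.39 53.77,121.91 30.30,164.75 12.29,177.29" fill="none" stroke="#ff8800"/>
</svg>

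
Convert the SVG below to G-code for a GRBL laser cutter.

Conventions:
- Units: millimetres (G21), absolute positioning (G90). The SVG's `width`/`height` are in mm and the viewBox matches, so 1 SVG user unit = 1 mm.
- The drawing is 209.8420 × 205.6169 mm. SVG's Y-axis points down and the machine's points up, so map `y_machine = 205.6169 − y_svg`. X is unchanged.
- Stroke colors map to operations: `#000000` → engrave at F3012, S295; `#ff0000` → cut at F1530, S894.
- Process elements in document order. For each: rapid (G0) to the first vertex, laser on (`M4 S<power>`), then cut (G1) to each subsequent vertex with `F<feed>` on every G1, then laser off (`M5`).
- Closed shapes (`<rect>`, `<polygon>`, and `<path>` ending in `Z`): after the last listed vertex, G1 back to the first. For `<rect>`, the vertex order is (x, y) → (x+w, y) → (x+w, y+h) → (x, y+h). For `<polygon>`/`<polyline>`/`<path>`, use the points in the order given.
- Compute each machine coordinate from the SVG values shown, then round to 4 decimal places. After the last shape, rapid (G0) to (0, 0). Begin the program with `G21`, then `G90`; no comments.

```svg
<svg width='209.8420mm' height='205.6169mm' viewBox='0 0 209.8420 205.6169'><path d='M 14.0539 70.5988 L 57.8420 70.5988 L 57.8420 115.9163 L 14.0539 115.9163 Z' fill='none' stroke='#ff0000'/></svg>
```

viewBox `0 0 209.8420 205.6169` with mm width/height → 1 unit = 1 mm. Flip: y_m = 205.6169 − y_svg.

**Shape 1** — `<path>` rectangle, stroke `#ff0000` → cut (S894, F1530). Machine vertices: (14.0539,135.0181) → (57.8420,135.0181) → (57.8420,89.7006) → (14.0539,89.7006) → (14.0539,135.0181). Closed: final G1 returns to the first vertex.

G21
G90
G0 X14.0539 Y135.0181
M4 S894
G1 X57.8420 Y135.0181 F1530
G1 X57.8420 Y89.7006 F1530
G1 X14.0539 Y89.7006 F1530
G1 X14.0539 Y135.0181 F1530
M5
G0 X0.0000 Y0.0000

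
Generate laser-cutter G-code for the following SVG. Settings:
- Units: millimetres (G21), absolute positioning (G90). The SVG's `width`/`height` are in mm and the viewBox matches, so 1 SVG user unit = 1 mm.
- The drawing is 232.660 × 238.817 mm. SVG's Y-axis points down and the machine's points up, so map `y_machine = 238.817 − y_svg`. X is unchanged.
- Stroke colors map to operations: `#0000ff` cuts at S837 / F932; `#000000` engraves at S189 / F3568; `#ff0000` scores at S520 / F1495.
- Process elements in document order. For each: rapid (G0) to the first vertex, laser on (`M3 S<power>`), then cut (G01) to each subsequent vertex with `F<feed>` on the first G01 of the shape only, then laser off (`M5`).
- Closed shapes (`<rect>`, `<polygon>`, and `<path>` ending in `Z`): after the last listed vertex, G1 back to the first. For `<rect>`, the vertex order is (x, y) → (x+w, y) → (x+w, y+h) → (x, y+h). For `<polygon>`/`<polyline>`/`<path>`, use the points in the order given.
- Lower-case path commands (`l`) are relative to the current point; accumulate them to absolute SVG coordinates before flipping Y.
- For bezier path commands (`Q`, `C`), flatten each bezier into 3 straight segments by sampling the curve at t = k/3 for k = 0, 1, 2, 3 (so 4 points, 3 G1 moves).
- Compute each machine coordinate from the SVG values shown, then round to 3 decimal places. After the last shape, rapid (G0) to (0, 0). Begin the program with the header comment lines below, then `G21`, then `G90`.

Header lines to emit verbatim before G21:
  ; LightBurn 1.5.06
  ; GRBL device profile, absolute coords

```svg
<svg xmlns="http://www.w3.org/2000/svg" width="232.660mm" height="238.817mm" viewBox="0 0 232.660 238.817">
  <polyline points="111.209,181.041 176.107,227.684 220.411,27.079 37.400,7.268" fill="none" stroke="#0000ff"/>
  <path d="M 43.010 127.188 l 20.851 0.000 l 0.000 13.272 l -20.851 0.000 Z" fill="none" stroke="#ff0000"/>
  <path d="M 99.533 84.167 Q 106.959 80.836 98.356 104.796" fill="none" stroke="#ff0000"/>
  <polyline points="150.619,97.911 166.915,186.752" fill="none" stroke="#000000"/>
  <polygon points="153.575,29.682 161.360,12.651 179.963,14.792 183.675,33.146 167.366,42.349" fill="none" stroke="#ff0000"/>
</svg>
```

viewBox `0 0 232.660 238.817` with mm width/height → 1 unit = 1 mm. Flip: y_m = 238.817 − y_svg.

**Shape 1** — `<polyline>` open polyline, stroke `#0000ff` → cut (S837, F932). Machine vertices: (111.209,57.776) → (176.107,11.133) → (220.411,211.738) → (37.400,231.549). Open path.

**Shape 2** — `<path>` rectangle, stroke `#ff0000` → score (S520, F1495). Machine vertices: (43.010,111.629) → (63.861,111.629) → (63.861,98.357) → (43.010,98.357) → (43.010,111.629). Closed: final G1 returns to the first vertex.

**Shape 3** — `<path>` quadratic bezier, stroke `#ff0000` → score (S520, F1495). Control points (SVG): P0=(99.533,84.167), P1=(106.959,80.836), P2=(98.356,104.796); sampled at t=k/3. Machine vertices: (99.533,154.650) → (102.703,153.838) → (102.310,146.962) → (98.356,134.021). Open path.

**Shape 4** — `<polyline>` line segment, stroke `#000000` → engrave (S189, F3568). Machine vertices: (150.619,140.906) → (166.915,52.065). Open path.

**Shape 5** — `<polygon>` regular polygon, stroke `#ff0000` → score (S520, F1495). Machine vertices: (153.575,209.135) → (161.360,226.166) → (179.963,224.025) → (183.675,205.671) → (167.366,196.468) → (153.575,209.135). Closed: final G1 returns to the first vertex.

; LightBurn 1.5.06
; GRBL device profile, absolute coords
G21
G90
G0 X111.209 Y57.776
M3 S837
G01 X176.107 Y11.133 F932
G01 X220.411 Y211.738
G01 X37.400 Y231.549
M5
G0 X43.010 Y111.629
M3 S520
G01 X63.861 Y111.629 F1495
G01 X63.861 Y98.357
G01 X43.010 Y98.357
G01 X43.010 Y111.629
M5
G0 X99.533 Y154.650
M3 S520
G01 X102.703 Y153.838 F1495
G01 X102.310 Y146.962
G01 X98.356 Y134.021
M5
G0 X150.619 Y140.906
M3 S189
G01 X166.915 Y52.065 F3568
M5
G0 X153.575 Y209.135
M3 S520
G01 X161.360 Y226.166 F1495
G01 X179.963 Y224.025
G01 X183.675 Y205.671
G01 X167.366 Y196.468
G01 X153.575 Y209.135
M5
G0 X0.000 Y0.000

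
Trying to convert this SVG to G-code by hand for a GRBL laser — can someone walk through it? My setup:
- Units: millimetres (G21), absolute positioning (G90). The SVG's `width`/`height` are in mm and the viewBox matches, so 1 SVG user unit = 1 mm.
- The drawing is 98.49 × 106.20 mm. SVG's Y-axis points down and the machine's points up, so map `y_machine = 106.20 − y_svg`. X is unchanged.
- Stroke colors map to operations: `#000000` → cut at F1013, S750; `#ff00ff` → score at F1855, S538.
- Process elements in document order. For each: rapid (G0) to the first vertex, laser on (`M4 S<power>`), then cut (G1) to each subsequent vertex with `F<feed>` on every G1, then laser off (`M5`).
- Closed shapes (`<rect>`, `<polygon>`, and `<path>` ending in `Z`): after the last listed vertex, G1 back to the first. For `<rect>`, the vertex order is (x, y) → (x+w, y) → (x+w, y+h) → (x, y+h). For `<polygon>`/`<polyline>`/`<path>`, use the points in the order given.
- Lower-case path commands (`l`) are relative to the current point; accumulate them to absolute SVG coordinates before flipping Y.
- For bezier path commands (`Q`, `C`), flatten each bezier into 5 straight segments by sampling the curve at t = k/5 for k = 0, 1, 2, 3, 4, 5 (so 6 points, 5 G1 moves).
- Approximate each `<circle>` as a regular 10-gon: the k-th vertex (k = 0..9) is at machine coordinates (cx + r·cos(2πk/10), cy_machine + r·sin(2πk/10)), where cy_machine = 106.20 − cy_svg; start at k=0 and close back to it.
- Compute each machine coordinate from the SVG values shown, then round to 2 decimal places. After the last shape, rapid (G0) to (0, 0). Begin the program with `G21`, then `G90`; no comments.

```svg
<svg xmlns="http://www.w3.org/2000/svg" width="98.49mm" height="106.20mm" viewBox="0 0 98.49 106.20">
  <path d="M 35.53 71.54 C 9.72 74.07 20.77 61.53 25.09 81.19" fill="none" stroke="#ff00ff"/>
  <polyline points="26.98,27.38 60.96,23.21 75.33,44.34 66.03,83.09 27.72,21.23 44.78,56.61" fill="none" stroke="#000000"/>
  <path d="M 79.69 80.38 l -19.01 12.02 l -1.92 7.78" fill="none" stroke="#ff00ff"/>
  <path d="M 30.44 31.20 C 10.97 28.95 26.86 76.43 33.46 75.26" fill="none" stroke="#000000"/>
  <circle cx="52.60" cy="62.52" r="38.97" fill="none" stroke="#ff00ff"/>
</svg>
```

G21
G90
G0 X35.53 Y34.66
M4 S538
G1 X24.12 Y34.57 F1855
G1 X19.46 Y35.83 F1855
G1 X19.47 Y36.17 F1855
G1 X22.04 Y33.32 F1855
G1 X25.09 Y25.01 F1855
M5
G0 X26.98 Y78.82
M4 S750
G1 X60.96 Y82.99 F1013
G1 X75.33 Y61.86 F1013
G1 X66.03 Y23.11 F1013
G1 X27.72 Y84.97 F1013
G1 X44.78 Y49.59 F1013
M5
G0 X79.69 Y25.82
M4 S538
G1 X60.68 Y13.80 F1855
G1 X58.76 Y6.02 F1855
M5
G0 X30.44 Y75.00
M4 S750
G1 X22.64 Y71.17 F1013
G1 X21.19 Y60.13 F1013
G1 X23.94 Y46.59 F1013
G1 X28.74 Y35.29 F1013
G1 X33.46 Y30.94 F1013
M5
G0 X91.57 Y43.68
M4 S538
G1 X84.13 Y66.59 F1855
G1 X64.64 Y80.74 F1855
G1 X40.56 Y80.74 F1855
G1 X21.07 Y66.59 F1855
G1 X13.63 Y43.68 F1855
G1 X21.07 Y20.77 F1855
G1 X40.56 Y6.62 F1855
G1 X64.64 Y6.62 F1855
G1 X84.13 Y20.77 F1855
G1 X91.57 Y43.68 F1855
M5
G0 X0.00 Y0.00

1 u = 1 mm; y_m = 106.20 − y.

[1] `<path>` cubic bezier, #ff00ff→score S538 F1855: (35.53,34.66) → (24.12,34.57) → (19.46,35.83) → (19.47,36.17) → (22.04,33.32) → (25.09,25.01)

[2] `<polyline>` open polyline, #000000→cut S750 F1013: (26.98,78.82) → (60.96,82.99) → (75.33,61.86) → (66.03,23.11) → (27.72,84.97) → (44.78,49.59)

[3] `<path>` open polyline, #ff00ff→score S538 F1855: (79.69,25.82) → (60.68,13.80) → (58.76,6.02)

[4] `<path>` cubic bezier, #000000→cut S750 F1013: (30.44,75.00) → (22.64,71.17) → (21.19,60.13) → (23.94,46.59) → (28.74,35.29) → (33.46,30.94)

[5] `<circle>` circle, #ff00ff→score S538 F1855: (91.57,43.68) → (84.13,66.59) → (64.64,80.74) → (40.56,80.74) → (21.07,66.59) → (13.63,43.68) → (21.07,20.77) → (40.56,6.62) → (64.64,6.62) → (84.13,20.77) → (91.57,43.68) (closed)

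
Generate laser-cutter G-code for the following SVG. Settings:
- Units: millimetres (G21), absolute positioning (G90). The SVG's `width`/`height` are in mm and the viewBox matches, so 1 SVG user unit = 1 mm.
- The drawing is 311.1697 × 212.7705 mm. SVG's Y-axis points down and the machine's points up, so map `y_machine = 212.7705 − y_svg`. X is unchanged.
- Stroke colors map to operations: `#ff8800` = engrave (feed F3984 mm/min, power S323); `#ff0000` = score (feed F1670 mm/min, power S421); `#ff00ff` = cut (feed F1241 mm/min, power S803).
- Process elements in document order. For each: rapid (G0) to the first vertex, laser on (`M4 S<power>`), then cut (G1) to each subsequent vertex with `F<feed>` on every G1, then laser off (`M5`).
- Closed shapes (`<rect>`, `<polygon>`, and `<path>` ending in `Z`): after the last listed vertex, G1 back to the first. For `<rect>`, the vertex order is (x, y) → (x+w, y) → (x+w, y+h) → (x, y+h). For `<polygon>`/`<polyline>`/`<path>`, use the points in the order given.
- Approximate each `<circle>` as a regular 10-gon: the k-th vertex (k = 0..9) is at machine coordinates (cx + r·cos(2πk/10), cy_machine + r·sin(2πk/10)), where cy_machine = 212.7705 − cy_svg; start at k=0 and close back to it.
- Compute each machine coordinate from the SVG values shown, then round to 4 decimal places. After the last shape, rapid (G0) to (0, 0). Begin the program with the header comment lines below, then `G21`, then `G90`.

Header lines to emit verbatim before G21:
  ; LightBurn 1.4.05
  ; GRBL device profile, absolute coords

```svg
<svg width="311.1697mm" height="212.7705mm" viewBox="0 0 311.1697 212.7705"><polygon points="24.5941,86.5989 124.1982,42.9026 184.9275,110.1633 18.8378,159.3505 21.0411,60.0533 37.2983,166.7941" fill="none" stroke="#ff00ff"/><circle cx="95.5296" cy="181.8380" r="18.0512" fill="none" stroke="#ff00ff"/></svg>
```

; LightBurn 1.4.05
; GRBL device profile, absolute coords
G21
G90
G0 X24.5941 Y126.1716
M4 S803
G1 X124.1982 Y169.8679 F1241
G1 X184.9275 Y102.6072 F1241
G1 X18.8378 Y53.4200 F1241
G1 X21.0411 Y152.7172 F1241
G1 X37.2983 Y45.9764 F1241
G1 X24.5941 Y126.1716 F1241
M5
G0 X113.5808 Y30.9325
M4 S803
G1 X110.1333 Y41.5427 F1241
G1 X101.1077 Y48.1002 F1241
G1 X89.9515 Y48.1002 F1241
G1 X80.9259 Y41.5427 F1241
G1 X77.4784 Y30.9325 F1241
G1 X80.9259 Y20.3223 F1241
G1 X89.9515 Y13.7648 F1241
G1 X101.1077 Y13.7648 F1241
G1 X110.1333 Y20.3223 F1241
G1 X113.5808 Y30.9325 F1241
M5
G0 X0.0000 Y0.0000

1 u = 1 mm; y_m = 212.7705 − y.

[1] `<polygon>` closed polygon, #ff00ff→cut S803 F1241: (24.5941,126.1716) → (124.1982,169.8679) → (184.9275,102.6072) → (18.8378,53.4200) → (21.0411,152.7172) → (37.2983,45.9764) → (24.5941,126.1716) (closed)

[2] `<circle>` circle, #ff00ff→cut S803 F1241: (113.5808,30.9325) → (110.1333,41.5427) → (101.1077,48.1002) → (89.9515,48.1002) → (80.9259,41.5427) → (77.4784,30.9325) → (80.9259,20.3223) → (89.9515,13.7648) → (101.1077,13.7648) → (110.1333,20.3223) → (113.5808,30.9325) (closed)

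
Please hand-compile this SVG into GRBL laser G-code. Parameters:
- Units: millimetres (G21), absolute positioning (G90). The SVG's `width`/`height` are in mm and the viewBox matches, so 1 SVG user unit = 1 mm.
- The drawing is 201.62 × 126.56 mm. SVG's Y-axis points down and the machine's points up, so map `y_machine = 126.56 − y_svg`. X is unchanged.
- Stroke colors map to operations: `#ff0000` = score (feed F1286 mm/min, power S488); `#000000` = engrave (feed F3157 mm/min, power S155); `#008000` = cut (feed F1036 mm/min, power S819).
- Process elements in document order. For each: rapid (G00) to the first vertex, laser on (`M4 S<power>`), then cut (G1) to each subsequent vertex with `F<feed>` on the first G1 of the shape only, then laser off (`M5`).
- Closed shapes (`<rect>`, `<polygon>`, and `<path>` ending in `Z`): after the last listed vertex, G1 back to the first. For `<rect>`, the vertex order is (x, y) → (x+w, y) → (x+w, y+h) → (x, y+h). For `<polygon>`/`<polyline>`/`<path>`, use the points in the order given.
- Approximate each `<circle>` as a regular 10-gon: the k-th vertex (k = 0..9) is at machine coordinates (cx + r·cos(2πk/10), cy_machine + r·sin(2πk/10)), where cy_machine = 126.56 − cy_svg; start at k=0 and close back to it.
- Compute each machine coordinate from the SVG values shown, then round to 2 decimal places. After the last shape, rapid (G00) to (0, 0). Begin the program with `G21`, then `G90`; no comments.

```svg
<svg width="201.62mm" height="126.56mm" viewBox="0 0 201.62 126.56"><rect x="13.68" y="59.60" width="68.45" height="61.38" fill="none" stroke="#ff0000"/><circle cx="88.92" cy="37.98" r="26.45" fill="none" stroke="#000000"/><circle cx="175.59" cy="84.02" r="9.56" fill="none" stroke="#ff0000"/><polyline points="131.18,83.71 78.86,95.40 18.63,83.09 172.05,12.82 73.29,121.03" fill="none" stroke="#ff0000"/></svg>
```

Since the viewBox matches the mm dimensions, user units are millimetres directly. The only transform is the Y-flip y_m = 126.56 − y_svg.

Shape 1 is a rectangle drawn with `<rect>`. Its stroke #ff0000 means score at S488, F1286. After flipping Y the toolpath is (13.68,66.96) → (82.13,66.96) → (82.13,5.58) → (13.68,5.58) → (13.68,66.96), returning to the start.

Shape 2 is a circle drawn with `<circle>`. Its stroke #000000 means engrave at S155, F3157. After flipping Y the toolpath is (115.37,88.58) → (110.32,104.13) → (97.09,113.74) → (80.75,113.74) → (67.52,104.13) → (62.47,88.58) → (67.52,73.03) → (80.75,63.42) → (97.09,63.42) → (110.32,73.03) → (115.37,88.58), returning to the start.

Shape 3 is a circle drawn with `<circle>`. Its stroke #ff0000 means score at S488, F1286. After flipping Y the toolpath is (185.15,42.54) → (183.32,48.16) → (178.54,51.63) → (172.64,51.63) → (167.86,48.16) → (166.03,42.54) → (167.86,36.92) → (172.64,33.45) → (178.54,33.45) → (183.32,36.92) → (185.15,42.54), returning to the start.

Shape 4 is a open polyline drawn with `<polyline>`. Its stroke #ff0000 means score at S488, F1286. After flipping Y the toolpath is (131.18,42.85) → (78.86,31.16) → (18.63,43.47) → (172.05,113.74) → (73.29,5.53).

G21
G90
G00 X13.68 Y66.96
M4 S488
G1 X82.13 Y66.96 F1286
G1 X82.13 Y5.58
G1 X13.68 Y5.58
G1 X13.68 Y66.96
M5
G00 X115.37 Y88.58
M4 S155
G1 X110.32 Y104.13 F3157
G1 X97.09 Y113.74
G1 X80.75 Y113.74
G1 X67.52 Y104.13
G1 X62.47 Y88.58
G1 X67.52 Y73.03
G1 X80.75 Y63.42
G1 X97.09 Y63.42
G1 X110.32 Y73.03
G1 X115.37 Y88.58
M5
G00 X185.15 Y42.54
M4 S488
G1 X183.32 Y48.16 F1286
G1 X178.54 Y51.63
G1 X172.64 Y51.63
G1 X167.86 Y48.16
G1 X166.03 Y42.54
G1 X167.86 Y36.92
G1 X172.64 Y33.45
G1 X178.54 Y33.45
G1 X183.32 Y36.92
G1 X185.15 Y42.54
M5
G00 X131.18 Y42.85
M4 S488
G1 X78.86 Y31.16 F1286
G1 X18.63 Y43.47
G1 X172.05 Y113.74
G1 X73.29 Y5.53
M5
G00 X0.00 Y0.00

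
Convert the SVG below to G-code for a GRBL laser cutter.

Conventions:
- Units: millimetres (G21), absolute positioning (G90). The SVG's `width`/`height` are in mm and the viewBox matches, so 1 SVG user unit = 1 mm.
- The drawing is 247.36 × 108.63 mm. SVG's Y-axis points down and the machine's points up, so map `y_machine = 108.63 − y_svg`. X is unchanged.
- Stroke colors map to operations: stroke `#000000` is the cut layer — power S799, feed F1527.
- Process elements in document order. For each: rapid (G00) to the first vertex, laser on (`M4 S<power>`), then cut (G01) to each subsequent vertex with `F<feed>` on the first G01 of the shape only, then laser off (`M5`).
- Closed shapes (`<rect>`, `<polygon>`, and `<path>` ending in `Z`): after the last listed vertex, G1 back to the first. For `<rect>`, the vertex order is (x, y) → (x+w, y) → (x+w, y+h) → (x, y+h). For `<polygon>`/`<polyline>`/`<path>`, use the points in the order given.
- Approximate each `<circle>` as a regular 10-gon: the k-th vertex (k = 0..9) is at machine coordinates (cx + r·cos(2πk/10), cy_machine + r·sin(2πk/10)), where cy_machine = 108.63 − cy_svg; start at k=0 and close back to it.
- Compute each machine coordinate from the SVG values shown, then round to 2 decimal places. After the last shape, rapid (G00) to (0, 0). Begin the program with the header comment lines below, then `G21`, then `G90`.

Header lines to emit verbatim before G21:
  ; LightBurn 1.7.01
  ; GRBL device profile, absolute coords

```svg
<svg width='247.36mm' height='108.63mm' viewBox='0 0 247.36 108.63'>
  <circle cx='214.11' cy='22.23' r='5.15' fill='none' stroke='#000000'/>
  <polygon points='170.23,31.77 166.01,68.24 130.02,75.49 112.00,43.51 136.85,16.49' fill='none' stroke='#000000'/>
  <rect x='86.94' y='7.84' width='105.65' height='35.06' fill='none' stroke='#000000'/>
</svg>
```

; LightBurn 1.7.01
; GRBL device profile, absolute coords
G21
G90
G00 X219.26 Y86.40
M4 S799
G01 X218.28 Y89.43 F1527
G01 X215.70 Y91.30
G01 X212.52 Y91.30
G01 X209.94 Y89.43
G01 X208.96 Y86.40
G01 X209.94 Y83.37
G01 X212.52 Y81.50
G01 X215.70 Y81.50
G01 X218.28 Y83.37
G01 X219.26 Y86.40
M5
G00 X170.23 Y76.86
M4 S799
G01 X166.01 Y40.39 F1527
G01 X130.02 Y33.14
G01 X112.00 Y65.12
G01 X136.85 Y92.14
G01 X170.23 Y76.86
M5
G00 X86.94 Y100.79
M4 S799
G01 X192.59 Y100.79 F1527
G01 X192.59 Y65.73
G01 X86.94 Y65.73
G01 X86.94 Y100.79
M5
G00 X0.00 Y0.00

Since the viewBox matches the mm dimensions, user units are millimetres directly. The only transform is the Y-flip y_m = 108.63 − y_svg.

Shape 1 is a circle drawn with `<circle>`. Its stroke #000000 means cut at S799, F1527. After flipping Y the toolpath is (219.26,86.40) → (218.28,89.43) → (215.70,91.30) → (212.52,91.30) → (209.94,89.43) → (208.96,86.40) → (209.94,83.37) → (212.52,81.50) → (215.70,81.50) → (218.28,83.37) → (219.26,86.40), returning to the start.

Shape 2 is a regular polygon drawn with `<polygon>`. Its stroke #000000 means cut at S799, F1527. After flipping Y the toolpath is (170.23,76.86) → (166.01,40.39) → (130.02,33.14) → (112.00,65.12) → (136.85,92.14) → (170.23,76.86), returning to the start.

Shape 3 is a rectangle drawn with `<rect>`. Its stroke #000000 means cut at S799, F1527. After flipping Y the toolpath is (86.94,100.79) → (192.59,100.79) → (192.59,65.73) → (86.94,65.73) → (86.94,100.79), returning to the start.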